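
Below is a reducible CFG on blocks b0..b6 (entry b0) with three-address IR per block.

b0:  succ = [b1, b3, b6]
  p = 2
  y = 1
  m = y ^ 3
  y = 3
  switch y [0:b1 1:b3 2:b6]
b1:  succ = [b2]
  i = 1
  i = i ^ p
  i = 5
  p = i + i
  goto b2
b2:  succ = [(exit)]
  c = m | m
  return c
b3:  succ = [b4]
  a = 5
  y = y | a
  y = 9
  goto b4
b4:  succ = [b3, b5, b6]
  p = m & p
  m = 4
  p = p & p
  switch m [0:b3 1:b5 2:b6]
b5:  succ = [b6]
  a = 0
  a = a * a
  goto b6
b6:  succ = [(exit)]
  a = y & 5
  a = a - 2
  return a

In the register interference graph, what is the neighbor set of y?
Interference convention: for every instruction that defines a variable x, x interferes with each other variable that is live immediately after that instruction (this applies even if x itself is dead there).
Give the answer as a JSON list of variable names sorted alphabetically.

Answer: ["a", "m", "p"]

Derivation:
def/use:
  b0: def={m,p,y} ue=∅
  b1: def={i,p} ue={p}
  b2: def={c} ue={m}
  b3: def={a,y} ue={y}
  b4: def={m,p} ue={m,p}
  b5: def={a} ue=∅
  b6: def={a} ue={y}

Backward fixpoint:
  b0: in=∅ out={m,p,y}
  b1: in={m,p} out={m}
  b2: in={m} out=∅
  b3: in={m,p,y} out={m,p,y}
  b4: in={m,p,y} out={m,p,y}
  b5: in={y} out={y}
  b6: in={y} out=∅

Conflict graph:
  a — {m,p,y}
  c — ∅
  i — {m,p}
  m — {a,i,p,y}
  p — {a,i,m,y}
  y — {a,m,p}

N(y) = ["a", "m", "p"]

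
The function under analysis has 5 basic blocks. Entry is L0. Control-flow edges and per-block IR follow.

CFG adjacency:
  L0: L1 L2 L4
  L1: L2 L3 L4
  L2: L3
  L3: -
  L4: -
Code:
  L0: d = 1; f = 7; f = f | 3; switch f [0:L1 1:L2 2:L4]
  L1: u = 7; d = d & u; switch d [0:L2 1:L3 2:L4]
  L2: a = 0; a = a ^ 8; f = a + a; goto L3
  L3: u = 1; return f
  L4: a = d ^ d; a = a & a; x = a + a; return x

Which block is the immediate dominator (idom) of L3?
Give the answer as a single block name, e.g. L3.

idom tree: L1←L0 L2←L0 L3←L0 L4←L0
Dom∩ at merges:
  L2: preds {L0,L1}: {L0} ∩ {L0,L1} = {L0}; idom=L0
  L3: preds {L1,L2}: {L0,L1} ∩ {L0,L2} = {L0}; idom=L0
  L4: preds {L0,L1}: {L0} ∩ {L0,L1} = {L0}; idom=L0

idom(L3) = L0

Answer: L0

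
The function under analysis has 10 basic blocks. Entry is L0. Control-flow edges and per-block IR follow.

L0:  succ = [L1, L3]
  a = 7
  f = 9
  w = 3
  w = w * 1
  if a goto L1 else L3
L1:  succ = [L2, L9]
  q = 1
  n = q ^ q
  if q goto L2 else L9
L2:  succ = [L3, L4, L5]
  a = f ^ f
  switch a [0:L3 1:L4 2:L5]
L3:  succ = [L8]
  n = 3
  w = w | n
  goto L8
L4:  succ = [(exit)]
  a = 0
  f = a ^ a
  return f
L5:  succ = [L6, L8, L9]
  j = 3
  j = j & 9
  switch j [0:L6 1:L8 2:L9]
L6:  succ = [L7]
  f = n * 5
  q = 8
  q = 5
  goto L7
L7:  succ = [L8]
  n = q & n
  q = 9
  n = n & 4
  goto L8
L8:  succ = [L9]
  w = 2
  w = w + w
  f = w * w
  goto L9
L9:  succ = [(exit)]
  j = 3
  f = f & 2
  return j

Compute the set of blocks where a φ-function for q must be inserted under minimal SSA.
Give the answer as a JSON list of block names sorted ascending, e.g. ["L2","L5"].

Answer: ["L3", "L8", "L9"]

Working:
idom tree: L1←L0 L2←L1 L3←L0 L4←L2 L5←L2 L6←L5 L7←L6 L8←L0 L9←L0
Dom at joins:
  L3: preds {L0,L2}: {L0} ∩ {L0,L1,L2} = {L0}; idom=L0
  L8: preds {L3,L5,L7}: {L0,L3} ∩ {L0,L1,L2,L5} ∩ {L0,L1,L2,L5,L6,L7} = {L0}; idom=L0
  L9: preds {L1,L5,L8}: {L0,L1} ∩ {L0,L1,L2,L5} ∩ {L0,L8} = {L0}; idom=L0

DF walk-up:
  join L3 pred L0: · stop@L0
  join L3 pred L2: L2→L1 stop@L0
  join L8 pred L3: L3 stop@L0
  join L8 pred L5: L5→L2→L1 stop@L0
  join L8 pred L7: L7→L6→L5→L2→L1 stop@L0
  join L9 pred L1: L1 stop@L0
  join L9 pred L5: L5→L2→L1 stop@L0
  join L9 pred L8: L8 stop@L0
  L0: DF=∅
  L1: DF={L3,L8,L9}
  L2: DF={L3,L8,L9}
  L3: DF={L8}
  L4: DF=∅
  L5: DF={L8,L9}
  L6: DF={L8}
  L7: DF={L8}
  L8: DF={L9}
  L9: DF=∅

φ for q: defs {L1,L6,L7}
  DF⁺ = {L3,L8,L9}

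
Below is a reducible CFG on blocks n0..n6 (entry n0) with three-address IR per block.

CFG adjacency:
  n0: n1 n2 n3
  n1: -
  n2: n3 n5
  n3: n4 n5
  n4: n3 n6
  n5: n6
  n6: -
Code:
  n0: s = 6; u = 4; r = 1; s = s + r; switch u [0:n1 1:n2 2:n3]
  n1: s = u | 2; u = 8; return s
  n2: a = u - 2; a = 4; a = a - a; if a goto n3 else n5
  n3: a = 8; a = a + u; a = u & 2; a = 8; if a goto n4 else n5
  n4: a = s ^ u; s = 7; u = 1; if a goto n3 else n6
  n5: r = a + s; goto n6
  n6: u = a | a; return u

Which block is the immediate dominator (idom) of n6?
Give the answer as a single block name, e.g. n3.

idom tree: n1←n0 n2←n0 n3←n0 n4←n3 n5←n0 n6←n0
Join-block Dom:
  n3: preds {n0,n2,n4}: {n0} ∩ {n0,n2} ∩ {n0,n3,n4} = {n0}; idom=n0
  n5: preds {n2,n3}: {n0,n2} ∩ {n0,n3} = {n0}; idom=n0
  n6: preds {n4,n5}: {n0,n3,n4} ∩ {n0,n5} = {n0}; idom=n0

idom(n6) = n0

Answer: n0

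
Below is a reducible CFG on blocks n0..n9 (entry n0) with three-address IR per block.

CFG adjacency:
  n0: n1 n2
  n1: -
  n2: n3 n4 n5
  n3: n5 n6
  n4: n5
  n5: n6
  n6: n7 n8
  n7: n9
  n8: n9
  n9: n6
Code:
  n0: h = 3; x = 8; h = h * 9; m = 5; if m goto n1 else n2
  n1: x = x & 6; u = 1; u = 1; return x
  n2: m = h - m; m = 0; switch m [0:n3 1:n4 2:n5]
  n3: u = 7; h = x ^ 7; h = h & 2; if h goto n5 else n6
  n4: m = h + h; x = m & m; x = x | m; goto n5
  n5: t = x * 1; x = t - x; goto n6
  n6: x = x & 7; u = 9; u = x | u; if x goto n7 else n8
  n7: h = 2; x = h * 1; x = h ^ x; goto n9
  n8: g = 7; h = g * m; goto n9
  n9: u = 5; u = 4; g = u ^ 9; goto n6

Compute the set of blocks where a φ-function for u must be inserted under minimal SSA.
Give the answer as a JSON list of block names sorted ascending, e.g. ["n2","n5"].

idom tree: n1←n0 n2←n0 n3←n2 n4←n2 n5←n2 n6←n2 n7←n6 n8←n6 n9←n6
Dom at joins:
  n5: preds {n2,n3,n4}: {n0,n2} ∩ {n0,n2,n3} ∩ {n0,n2,n4} = {n0,n2}; idom=n2
  n6: preds {n3,n5,n9}: {n0,n2,n3} ∩ {n0,n2,n5} ∩ {n0,n2,n6,n9} = {n0,n2}; idom=n2
  n9: preds {n7,n8}: {n0,n2,n6,n7} ∩ {n0,n2,n6,n8} = {n0,n2,n6}; idom=n6

DF derivation:
  join n5 pred n2: · stop@n2
  join n5 pred n3: n3 stop@n2
  join n5 pred n4: n4 stop@n2
  join n6 pred n3: n3 stop@n2
  join n6 pred n5: n5 stop@n2
  join n6 pred n9: n9→n6 stop@n2
  join n9 pred n7: n7 stop@n6
  join n9 pred n8: n8 stop@n6
  n0 → ∅
  n1 → ∅
  n2 → ∅
  n3 → {n5,n6}
  n4 → {n5}
  n5 → {n6}
  n6 → {n6}
  n7 → {n9}
  n8 → {n9}
  n9 → {n6}

φ for u: defs {n1,n3,n6,n9}
  DF⁺ = {n5,n6}

Answer: ["n5", "n6"]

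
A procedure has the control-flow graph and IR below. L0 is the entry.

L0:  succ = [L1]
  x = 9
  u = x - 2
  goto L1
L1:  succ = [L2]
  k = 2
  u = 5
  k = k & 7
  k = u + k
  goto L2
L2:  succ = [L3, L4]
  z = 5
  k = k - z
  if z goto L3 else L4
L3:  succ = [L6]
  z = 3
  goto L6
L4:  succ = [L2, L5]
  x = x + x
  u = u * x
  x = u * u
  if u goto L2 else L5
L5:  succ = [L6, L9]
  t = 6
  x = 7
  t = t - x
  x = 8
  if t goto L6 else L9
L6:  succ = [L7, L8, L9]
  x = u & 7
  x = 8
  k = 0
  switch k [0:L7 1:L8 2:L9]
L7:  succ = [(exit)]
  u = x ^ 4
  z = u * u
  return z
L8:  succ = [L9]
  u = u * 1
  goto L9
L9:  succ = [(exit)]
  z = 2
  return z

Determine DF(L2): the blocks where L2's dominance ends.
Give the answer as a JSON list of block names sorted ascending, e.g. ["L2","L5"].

idom tree: L1←L0 L2←L1 L3←L2 L4←L2 L5←L4 L6←L2 L7←L6 L8←L6 L9←L2
Dom∩ at merges:
  L2: preds {L1,L4}: {L0,L1} ∩ {L0,L1,L2,L4} = {L0,L1}; idom=L1
  L6: preds {L3,L5}: {L0,L1,L2,L3} ∩ {L0,L1,L2,L4,L5} = {L0,L1,L2}; idom=L2
  L9: preds {L5,L6,L8}: {L0,L1,L2,L4,L5} ∩ {L0,L1,L2,L6} ∩ {L0,L1,L2,L6,L8} = {L0,L1,L2}; idom=L2

Frontier:
  L2←L1: walk · to L1
  L2←L4: walk L4→L2 to L1
  L6←L3: walk L3 to L2
  L6←L5: walk L5→L4 to L2
  L9←L5: walk L5→L4 to L2
  L9←L6: walk L6 to L2
  L9←L8: walk L8→L6 to L2
  L0 → ∅
  L1 → ∅
  L2 → {L2}
  L3 → {L6}
  L4 → {L2,L6,L9}
  L5 → {L6,L9}
  L6 → {L9}
  L7 → ∅
  L8 → {L9}
  L9 → ∅

DF(L2) = ["L2"]

Answer: ["L2"]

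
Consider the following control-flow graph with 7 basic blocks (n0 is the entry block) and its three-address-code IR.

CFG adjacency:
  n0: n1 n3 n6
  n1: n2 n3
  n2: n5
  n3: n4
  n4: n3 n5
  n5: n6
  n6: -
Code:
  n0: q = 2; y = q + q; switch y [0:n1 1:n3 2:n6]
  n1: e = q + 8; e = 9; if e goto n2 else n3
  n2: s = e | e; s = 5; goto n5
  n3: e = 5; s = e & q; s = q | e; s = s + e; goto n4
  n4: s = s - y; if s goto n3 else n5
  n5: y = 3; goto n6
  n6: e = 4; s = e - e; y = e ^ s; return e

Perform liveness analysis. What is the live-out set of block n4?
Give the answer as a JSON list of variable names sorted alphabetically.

Block summaries:
  n0: def={q,y} ue=∅
  n1: def={e} ue={q}
  n2: def={s} ue={e}
  n3: def={e,s} ue={q}
  n4: def={s} ue={s,y}
  n5: def={y} ue=∅
  n6: def={e,s,y} ue=∅

Liveness:
  live n0: ∅→{q,y}
  live n1: {q,y}→{e,q,y}
  live n2: {e}→∅
  live n3: {q,y}→{q,s,y}
  live n4: {q,s,y}→{q,y}
  live n5: ∅→∅
  live n6: ∅→∅

live-out(n4) = ["q", "y"]

Answer: ["q", "y"]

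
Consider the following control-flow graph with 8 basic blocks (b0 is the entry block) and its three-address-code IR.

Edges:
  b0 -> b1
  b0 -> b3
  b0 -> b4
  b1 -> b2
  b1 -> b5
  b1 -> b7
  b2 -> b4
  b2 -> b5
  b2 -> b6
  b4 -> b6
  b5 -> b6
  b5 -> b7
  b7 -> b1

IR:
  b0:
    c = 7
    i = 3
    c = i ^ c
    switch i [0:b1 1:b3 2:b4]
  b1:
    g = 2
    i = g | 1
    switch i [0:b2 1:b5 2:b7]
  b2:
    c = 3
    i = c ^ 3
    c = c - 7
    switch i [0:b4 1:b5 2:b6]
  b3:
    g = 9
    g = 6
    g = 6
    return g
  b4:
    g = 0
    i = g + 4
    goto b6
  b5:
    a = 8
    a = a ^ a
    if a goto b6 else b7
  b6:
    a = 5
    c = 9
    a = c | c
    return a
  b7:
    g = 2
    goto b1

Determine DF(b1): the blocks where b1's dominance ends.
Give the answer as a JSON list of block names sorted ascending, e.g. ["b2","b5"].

Answer: ["b1", "b4", "b6"]

Analysis:
idom tree: b1←b0 b2←b1 b3←b0 b4←b0 b5←b1 b6←b0 b7←b1
Dom at joins:
  b1: preds {b0,b7}: {b0} ∩ {b0,b1,b7} = {b0}; idom=b0
  b4: preds {b0,b2}: {b0} ∩ {b0,b1,b2} = {b0}; idom=b0
  b5: preds {b1,b2}: {b0,b1} ∩ {b0,b1,b2} = {b0,b1}; idom=b1
  b6: preds {b2,b4,b5}: {b0,b1,b2} ∩ {b0,b4} ∩ {b0,b1,b5} = {b0}; idom=b0
  b7: preds {b1,b5}: {b0,b1} ∩ {b0,b1,b5} = {b0,b1}; idom=b1

DF derivation:
  b1←b0: walk · to b0
  b1←b7: walk b7→b1 to b0
  b4←b0: walk · to b0
  b4←b2: walk b2→b1 to b0
  b5←b1: walk · to b1
  b5←b2: walk b2 to b1
  b6←b2: walk b2→b1 to b0
  b6←b4: walk b4 to b0
  b6←b5: walk b5→b1 to b0
  b7←b1: walk · to b1
  b7←b5: walk b5 to b1
  b0 → ∅
  b1 → {b1,b4,b6}
  b2 → {b4,b5,b6}
  b3 → ∅
  b4 → {b6}
  b5 → {b6,b7}
  b6 → ∅
  b7 → {b1}

DF(b1) = ["b1", "b4", "b6"]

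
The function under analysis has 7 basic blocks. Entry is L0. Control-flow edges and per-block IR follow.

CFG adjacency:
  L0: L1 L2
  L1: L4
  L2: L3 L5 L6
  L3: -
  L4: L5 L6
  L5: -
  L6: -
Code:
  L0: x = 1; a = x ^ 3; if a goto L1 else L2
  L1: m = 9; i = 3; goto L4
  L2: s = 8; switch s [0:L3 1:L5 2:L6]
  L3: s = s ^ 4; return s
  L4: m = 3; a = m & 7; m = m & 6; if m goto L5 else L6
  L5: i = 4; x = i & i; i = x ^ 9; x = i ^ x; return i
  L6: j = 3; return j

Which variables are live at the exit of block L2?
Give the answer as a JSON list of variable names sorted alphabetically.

Answer: ["s"]

Working:
Block summaries:
  L0: def={a,x} ue=∅
  L1: def={i,m} ue=∅
  L2: def={s} ue=∅
  L3: def={s} ue={s}
  L4: def={a,m} ue=∅
  L5: def={i,x} ue=∅
  L6: def={j} ue=∅

Backward fixpoint:
  L0 li=∅ lo=∅
  L1 li=∅ lo=∅
  L2 li=∅ lo={s}
  L3 li={s} lo=∅
  L4 li=∅ lo=∅
  L5 li=∅ lo=∅
  L6 li=∅ lo=∅

live-out(L2) = ["s"]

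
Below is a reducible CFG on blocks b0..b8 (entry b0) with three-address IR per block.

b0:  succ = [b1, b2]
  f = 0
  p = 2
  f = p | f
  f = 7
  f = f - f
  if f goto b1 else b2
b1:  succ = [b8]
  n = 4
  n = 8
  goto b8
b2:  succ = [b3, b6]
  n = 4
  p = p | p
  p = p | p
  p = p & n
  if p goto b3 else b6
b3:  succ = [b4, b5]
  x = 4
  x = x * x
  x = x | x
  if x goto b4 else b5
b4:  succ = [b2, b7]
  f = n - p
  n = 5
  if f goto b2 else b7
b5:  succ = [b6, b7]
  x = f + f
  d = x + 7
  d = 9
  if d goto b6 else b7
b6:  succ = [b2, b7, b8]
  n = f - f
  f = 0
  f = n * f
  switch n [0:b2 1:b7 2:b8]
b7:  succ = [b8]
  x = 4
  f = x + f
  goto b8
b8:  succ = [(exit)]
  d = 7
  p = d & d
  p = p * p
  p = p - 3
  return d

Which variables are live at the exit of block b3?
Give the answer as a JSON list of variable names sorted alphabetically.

Block summaries:
  b0: def={f,p} ue=∅
  b1: def={n} ue=∅
  b2: def={n,p} ue={p}
  b3: def={x} ue=∅
  b4: def={f,n} ue={n,p}
  b5: def={d,x} ue={f}
  b6: def={f,n} ue={f}
  b7: def={f,x} ue={f}
  b8: def={d,p} ue=∅

Live sets:
  b0 li=∅ lo={f,p}
  b1 li=∅ lo=∅
  b2 li={f,p} lo={f,n,p}
  b3 li={f,n,p} lo={f,n,p}
  b4 li={n,p} lo={f,p}
  b5 li={f,p} lo={f,p}
  b6 li={f,p} lo={f,p}
  b7 li={f} lo=∅
  b8 li=∅ lo=∅

live-out(b3) = ["f", "n", "p"]

Answer: ["f", "n", "p"]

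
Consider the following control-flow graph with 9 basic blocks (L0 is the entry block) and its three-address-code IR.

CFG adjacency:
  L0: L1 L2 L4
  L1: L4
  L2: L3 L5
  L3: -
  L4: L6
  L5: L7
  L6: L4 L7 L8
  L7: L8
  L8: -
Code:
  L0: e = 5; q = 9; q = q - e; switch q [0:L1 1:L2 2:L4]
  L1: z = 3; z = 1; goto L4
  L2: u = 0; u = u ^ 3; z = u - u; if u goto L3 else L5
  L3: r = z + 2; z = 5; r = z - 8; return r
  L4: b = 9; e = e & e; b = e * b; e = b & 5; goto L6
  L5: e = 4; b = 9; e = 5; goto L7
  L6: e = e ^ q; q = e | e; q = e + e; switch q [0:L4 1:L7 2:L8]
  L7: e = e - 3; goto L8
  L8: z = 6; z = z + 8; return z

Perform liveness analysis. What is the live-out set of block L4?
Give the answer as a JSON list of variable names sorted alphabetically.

Answer: ["e", "q"]

Working:
Per-block:
  L0: {e,q} / ∅
  L1: {z} / ∅
  L2: {u,z} / ∅
  L3: {r,z} / {z}
  L4: {b,e} / {e}
  L5: {b,e} / ∅
  L6: {e,q} / {e,q}
  L7: {e} / {e}
  L8: {z} / ∅

Backward fixpoint:
  L0: in=∅ out={e,q}
  L1: in={e,q} out={e,q}
  L2: in=∅ out={z}
  L3: in={z} out=∅
  L4: in={e,q} out={e,q}
  L5: in=∅ out={e}
  L6: in={e,q} out={e,q}
  L7: in={e} out=∅
  L8: in=∅ out=∅

live-out(L4) = ["e", "q"]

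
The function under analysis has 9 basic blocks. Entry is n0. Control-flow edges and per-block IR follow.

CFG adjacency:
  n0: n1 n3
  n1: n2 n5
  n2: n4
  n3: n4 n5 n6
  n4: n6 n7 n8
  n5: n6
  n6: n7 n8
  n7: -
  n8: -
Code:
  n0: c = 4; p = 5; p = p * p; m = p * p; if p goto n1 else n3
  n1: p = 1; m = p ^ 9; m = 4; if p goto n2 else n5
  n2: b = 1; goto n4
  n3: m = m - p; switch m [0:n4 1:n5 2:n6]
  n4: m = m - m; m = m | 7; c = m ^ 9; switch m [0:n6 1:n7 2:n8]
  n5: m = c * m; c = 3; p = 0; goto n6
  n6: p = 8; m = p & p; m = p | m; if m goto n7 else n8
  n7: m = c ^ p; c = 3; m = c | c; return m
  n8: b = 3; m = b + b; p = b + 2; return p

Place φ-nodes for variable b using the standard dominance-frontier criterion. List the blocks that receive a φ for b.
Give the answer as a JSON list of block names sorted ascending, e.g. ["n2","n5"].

Answer: ["n4", "n6", "n7", "n8"]

Derivation:
idom tree: n1←n0 n2←n1 n3←n0 n4←n0 n5←n0 n6←n0 n7←n0 n8←n0
Join-block Dom:
  n4: preds {n2,n3}: {n0,n1,n2} ∩ {n0,n3} = {n0}; idom=n0
  n5: preds {n1,n3}: {n0,n1} ∩ {n0,n3} = {n0}; idom=n0
  n6: preds {n3,n4,n5}: {n0,n3} ∩ {n0,n4} ∩ {n0,n5} = {n0}; idom=n0
  n7: preds {n4,n6}: {n0,n4} ∩ {n0,n6} = {n0}; idom=n0
  n8: preds {n4,n6}: {n0,n4} ∩ {n0,n6} = {n0}; idom=n0

DF derivation:
  join n4 pred n2: n2→n1 stop@n0
  join n4 pred n3: n3 stop@n0
  join n5 pred n1: n1 stop@n0
  join n5 pred n3: n3 stop@n0
  join n6 pred n3: n3 stop@n0
  join n6 pred n4: n4 stop@n0
  join n6 pred n5: n5 stop@n0
  join n7 pred n4: n4 stop@n0
  join n7 pred n6: n6 stop@n0
  join n8 pred n4: n4 stop@n0
  join n8 pred n6: n6 stop@n0
  n0 → ∅
  n1 → {n4,n5}
  n2 → {n4}
  n3 → {n4,n5,n6}
  n4 → {n6,n7,n8}
  n5 → {n6}
  n6 → {n7,n8}
  n7 → ∅
  n8 → ∅

φ for b: defs {n2,n8}
  DF⁺ = {n4,n6,n7,n8}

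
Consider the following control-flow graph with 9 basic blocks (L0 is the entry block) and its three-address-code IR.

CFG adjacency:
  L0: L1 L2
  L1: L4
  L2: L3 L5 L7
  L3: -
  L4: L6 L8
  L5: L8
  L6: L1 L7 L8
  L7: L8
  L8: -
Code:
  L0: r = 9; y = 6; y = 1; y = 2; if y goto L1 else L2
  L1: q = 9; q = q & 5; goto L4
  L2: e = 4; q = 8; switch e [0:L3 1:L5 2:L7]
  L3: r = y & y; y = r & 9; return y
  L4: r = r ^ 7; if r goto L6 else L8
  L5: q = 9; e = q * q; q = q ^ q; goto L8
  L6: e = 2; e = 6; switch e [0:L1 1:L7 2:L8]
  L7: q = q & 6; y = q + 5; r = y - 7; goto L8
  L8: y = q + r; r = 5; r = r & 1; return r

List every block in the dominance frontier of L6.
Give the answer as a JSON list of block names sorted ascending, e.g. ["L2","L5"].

idom tree: L1←L0 L2←L0 L3←L2 L4←L1 L5←L2 L6←L4 L7←L0 L8←L0
Join-block Dom:
  L1: preds {L0,L6}: {L0} ∩ {L0,L1,L4,L6} = {L0}; idom=L0
  L7: preds {L2,L6}: {L0,L2} ∩ {L0,L1,L4,L6} = {L0}; idom=L0
  L8: preds {L4,L5,L6,L7}: {L0,L1,L4} ∩ {L0,L2,L5} ∩ {L0,L1,L4,L6} ∩ {L0,L7} = {L0}; idom=L0

DF walk-up:
  join L1 pred L0: · stop@L0
  join L1 pred L6: L6→L4→L1 stop@L0
  join L7 pred L2: L2 stop@L0
  join L7 pred L6: L6→L4→L1 stop@L0
  join L8 pred L4: L4→L1 stop@L0
  join L8 pred L5: L5→L2 stop@L0
  join L8 pred L6: L6→L4→L1 stop@L0
  join L8 pred L7: L7 stop@L0
  L0: DF=∅
  L1: DF={L1,L7,L8}
  L2: DF={L7,L8}
  L3: DF=∅
  L4: DF={L1,L7,L8}
  L5: DF={L8}
  L6: DF={L1,L7,L8}
  L7: DF={L8}
  L8: DF=∅

DF(L6) = ["L1", "L7", "L8"]

Answer: ["L1", "L7", "L8"]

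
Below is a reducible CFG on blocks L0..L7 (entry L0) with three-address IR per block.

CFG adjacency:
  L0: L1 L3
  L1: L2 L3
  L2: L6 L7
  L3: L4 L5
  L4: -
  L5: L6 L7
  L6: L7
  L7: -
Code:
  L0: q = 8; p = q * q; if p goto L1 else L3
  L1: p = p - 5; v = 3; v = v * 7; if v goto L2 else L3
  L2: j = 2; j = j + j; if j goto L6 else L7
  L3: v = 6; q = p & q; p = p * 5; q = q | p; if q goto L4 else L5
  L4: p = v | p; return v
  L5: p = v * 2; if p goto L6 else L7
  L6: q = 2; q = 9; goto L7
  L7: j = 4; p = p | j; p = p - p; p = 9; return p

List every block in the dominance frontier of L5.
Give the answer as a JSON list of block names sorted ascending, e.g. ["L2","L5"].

idom tree: L1←L0 L2←L1 L3←L0 L4←L3 L5←L3 L6←L0 L7←L0
Join-block Dom:
  L3: preds {L0,L1}: {L0} ∩ {L0,L1} = {L0}; idom=L0
  L6: preds {L2,L5}: {L0,L1,L2} ∩ {L0,L3,L5} = {L0}; idom=L0
  L7: preds {L2,L5,L6}: {L0,L1,L2} ∩ {L0,L3,L5} ∩ {L0,L6} = {L0}; idom=L0

Frontier:
  join L3 pred L0: · stop@L0
  join L3 pred L1: L1 stop@L0
  join L6 pred L2: L2→L1 stop@L0
  join L6 pred L5: L5→L3 stop@L0
  join L7 pred L2: L2→L1 stop@L0
  join L7 pred L5: L5→L3 stop@L0
  join L7 pred L6: L6 stop@L0
  L0: DF=∅
  L1: DF={L3,L6,L7}
  L2: DF={L6,L7}
  L3: DF={L6,L7}
  L4: DF=∅
  L5: DF={L6,L7}
  L6: DF={L7}
  L7: DF=∅

DF(L5) = ["L6", "L7"]

Answer: ["L6", "L7"]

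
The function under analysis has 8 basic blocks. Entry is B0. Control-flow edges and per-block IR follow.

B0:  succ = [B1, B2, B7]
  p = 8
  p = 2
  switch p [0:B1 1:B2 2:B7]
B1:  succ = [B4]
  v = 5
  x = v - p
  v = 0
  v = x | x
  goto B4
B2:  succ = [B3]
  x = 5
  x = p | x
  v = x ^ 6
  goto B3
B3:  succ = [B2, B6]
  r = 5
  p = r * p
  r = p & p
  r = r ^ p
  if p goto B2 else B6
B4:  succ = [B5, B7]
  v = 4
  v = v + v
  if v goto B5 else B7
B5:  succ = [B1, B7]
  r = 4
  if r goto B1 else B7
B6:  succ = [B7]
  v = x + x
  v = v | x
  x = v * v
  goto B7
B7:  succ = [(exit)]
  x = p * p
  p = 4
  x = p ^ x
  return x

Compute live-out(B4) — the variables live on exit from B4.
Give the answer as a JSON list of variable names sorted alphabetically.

Answer: ["p"]

Analysis:
Per-block:
  B0 def {p} use ∅
  B1 def {v,x} use {p}
  B2 def {v,x} use {p}
  B3 def {p,r} use {p}
  B4 def {v} use ∅
  B5 def {r} use ∅
  B6 def {v,x} use {x}
  B7 def {p,x} use {p}

Live sets:
  B0 li=∅ lo={p}
  B1 li={p} lo={p}
  B2 li={p} lo={p,x}
  B3 li={p,x} lo={p,x}
  B4 li={p} lo={p}
  B5 li={p} lo={p}
  B6 li={p,x} lo={p}
  B7 li={p} lo=∅

live-out(B4) = ["p"]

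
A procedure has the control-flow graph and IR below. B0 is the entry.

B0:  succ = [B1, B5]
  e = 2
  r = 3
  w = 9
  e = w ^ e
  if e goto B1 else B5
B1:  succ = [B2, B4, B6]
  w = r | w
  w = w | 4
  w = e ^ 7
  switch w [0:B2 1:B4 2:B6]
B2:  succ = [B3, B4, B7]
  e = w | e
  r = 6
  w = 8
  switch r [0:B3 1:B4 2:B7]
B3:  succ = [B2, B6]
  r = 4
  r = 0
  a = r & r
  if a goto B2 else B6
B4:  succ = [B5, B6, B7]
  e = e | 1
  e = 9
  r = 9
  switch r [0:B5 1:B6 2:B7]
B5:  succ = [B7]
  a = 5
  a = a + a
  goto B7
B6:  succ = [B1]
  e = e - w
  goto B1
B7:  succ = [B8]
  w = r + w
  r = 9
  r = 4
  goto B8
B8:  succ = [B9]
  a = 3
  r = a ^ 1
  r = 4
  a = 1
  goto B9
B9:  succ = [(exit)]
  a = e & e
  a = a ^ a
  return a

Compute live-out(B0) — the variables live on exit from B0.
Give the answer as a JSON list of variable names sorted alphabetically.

Per-block:
  B0: def={e,r,w} ue=∅
  B1: def={w} ue={e,r,w}
  B2: def={e,r,w} ue={e,w}
  B3: def={a,r} ue=∅
  B4: def={e,r} ue={e}
  B5: def={a} ue=∅
  B6: def={e} ue={e,w}
  B7: def={r,w} ue={r,w}
  B8: def={a,r} ue=∅
  B9: def={a} ue={e}

Backward fixpoint:
  live B0: ∅→{e,r,w}
  live B1: {e,r,w}→{e,r,w}
  live B2: {e,w}→{e,r,w}
  live B3: {e,w}→{e,r,w}
  live B4: {e,w}→{e,r,w}
  live B5: {e,r,w}→{e,r,w}
  live B6: {e,r,w}→{e,r,w}
  live B7: {e,r,w}→{e}
  live B8: {e}→{e}
  live B9: {e}→∅

live-out(B0) = ["e", "r", "w"]

Answer: ["e", "r", "w"]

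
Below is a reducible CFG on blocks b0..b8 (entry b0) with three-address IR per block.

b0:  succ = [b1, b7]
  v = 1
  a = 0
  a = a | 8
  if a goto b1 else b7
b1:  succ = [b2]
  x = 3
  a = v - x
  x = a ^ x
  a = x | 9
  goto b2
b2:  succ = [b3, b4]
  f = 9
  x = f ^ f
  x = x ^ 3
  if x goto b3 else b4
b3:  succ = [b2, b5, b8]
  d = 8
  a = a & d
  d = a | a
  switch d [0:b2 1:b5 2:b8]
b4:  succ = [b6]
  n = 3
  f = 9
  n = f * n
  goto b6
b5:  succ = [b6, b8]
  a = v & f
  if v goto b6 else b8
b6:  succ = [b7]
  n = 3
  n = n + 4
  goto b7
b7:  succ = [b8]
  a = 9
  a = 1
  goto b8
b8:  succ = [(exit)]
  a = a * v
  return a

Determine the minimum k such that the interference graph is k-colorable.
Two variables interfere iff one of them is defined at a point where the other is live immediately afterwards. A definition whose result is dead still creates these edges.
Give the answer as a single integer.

Answer: 4

Analysis:
Block summaries:
  b0 def {a,v} use ∅
  b1 def {a,x} use {v}
  b2 def {f,x} use ∅
  b3 def {a,d} use {a}
  b4 def {f,n} use ∅
  b5 def {a} use {f,v}
  b6 def {n} use ∅
  b7 def {a} use ∅
  b8 def {a} use {a,v}

Live sets:
  b0 li=∅ lo={v}
  b1 li={v} lo={a,v}
  b2 li={a,v} lo={a,f,v}
  b3 li={a,f,v} lo={a,f,v}
  b4 li={v} lo={v}
  b5 li={f,v} lo={a,v}
  b6 li={v} lo={v}
  b7 li={v} lo={a,v}
  b8 li={a,v} lo=∅

Conflict graph:
  a — {d,f,v,x}
  d — {a,f,v}
  f — {a,d,n,v,x}
  n — {f,v}
  v — {a,d,f,n,x}
  x — {a,f,v}

Colouring:
  {a,d,f,v} pairwise interfere (4-clique) ⇒ χ ≥ 4
  4-colouring: c0={f}  c1={v}  c2={a,n}  c3={d,x}
  χ = 4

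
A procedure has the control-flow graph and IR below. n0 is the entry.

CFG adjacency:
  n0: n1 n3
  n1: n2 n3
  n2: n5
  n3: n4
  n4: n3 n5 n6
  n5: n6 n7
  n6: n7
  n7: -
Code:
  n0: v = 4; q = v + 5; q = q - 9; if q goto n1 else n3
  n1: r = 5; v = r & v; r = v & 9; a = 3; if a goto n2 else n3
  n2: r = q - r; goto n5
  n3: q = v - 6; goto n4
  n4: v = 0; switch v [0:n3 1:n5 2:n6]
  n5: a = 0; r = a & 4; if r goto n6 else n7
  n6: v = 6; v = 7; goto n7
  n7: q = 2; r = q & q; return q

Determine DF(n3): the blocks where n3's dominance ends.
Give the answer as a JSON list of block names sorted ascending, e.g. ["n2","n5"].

idom tree: n1←n0 n2←n1 n3←n0 n4←n3 n5←n0 n6←n0 n7←n0
Join-block Dom:
  n3: preds {n0,n1,n4}: {n0} ∩ {n0,n1} ∩ {n0,n3,n4} = {n0}; idom=n0
  n5: preds {n2,n4}: {n0,n1,n2} ∩ {n0,n3,n4} = {n0}; idom=n0
  n6: preds {n4,n5}: {n0,n3,n4} ∩ {n0,n5} = {n0}; idom=n0
  n7: preds {n5,n6}: {n0,n5} ∩ {n0,n6} = {n0}; idom=n0

DF derivation:
  join n3 pred n0: · stop@n0
  join n3 pred n1: n1 stop@n0
  join n3 pred n4: n4→n3 stop@n0
  join n5 pred n2: n2→n1 stop@n0
  join n5 pred n4: n4→n3 stop@n0
  join n6 pred n4: n4→n3 stop@n0
  join n6 pred n5: n5 stop@n0
  join n7 pred n5: n5 stop@n0
  join n7 pred n6: n6 stop@n0
  DF(n0)=∅
  DF(n1)={n3,n5}
  DF(n2)={n5}
  DF(n3)={n3,n5,n6}
  DF(n4)={n3,n5,n6}
  DF(n5)={n6,n7}
  DF(n6)={n7}
  DF(n7)=∅

DF(n3) = ["n3", "n5", "n6"]

Answer: ["n3", "n5", "n6"]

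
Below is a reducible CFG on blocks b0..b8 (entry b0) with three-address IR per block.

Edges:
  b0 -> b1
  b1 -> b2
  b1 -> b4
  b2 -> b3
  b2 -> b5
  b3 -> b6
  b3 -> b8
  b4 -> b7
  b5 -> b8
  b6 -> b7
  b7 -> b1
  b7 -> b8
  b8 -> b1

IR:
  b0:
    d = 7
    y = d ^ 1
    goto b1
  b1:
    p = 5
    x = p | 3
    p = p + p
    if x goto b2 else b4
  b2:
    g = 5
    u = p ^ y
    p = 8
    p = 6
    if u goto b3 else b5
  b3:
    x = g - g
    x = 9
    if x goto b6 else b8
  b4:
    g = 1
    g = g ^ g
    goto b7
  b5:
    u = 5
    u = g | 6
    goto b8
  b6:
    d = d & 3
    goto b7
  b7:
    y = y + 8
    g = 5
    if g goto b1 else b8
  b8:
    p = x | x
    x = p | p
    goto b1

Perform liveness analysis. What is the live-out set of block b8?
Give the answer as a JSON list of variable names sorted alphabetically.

def/use:
  b0: def={d,y} ue=∅
  b1: def={p,x} ue=∅
  b2: def={g,p,u} ue={p,y}
  b3: def={x} ue={g}
  b4: def={g} ue=∅
  b5: def={u} ue={g}
  b6: def={d} ue={d}
  b7: def={g,y} ue={y}
  b8: def={p,x} ue={x}

Liveness:
  live b0: ∅→{d,y}
  live b1: {d,y}→{d,p,x,y}
  live b2: {d,p,x,y}→{d,g,x,y}
  live b3: {d,g,y}→{d,x,y}
  live b4: {d,x,y}→{d,x,y}
  live b5: {d,g,x,y}→{d,x,y}
  live b6: {d,x,y}→{d,x,y}
  live b7: {d,x,y}→{d,x,y}
  live b8: {d,x,y}→{d,y}

live-out(b8) = ["d", "y"]

Answer: ["d", "y"]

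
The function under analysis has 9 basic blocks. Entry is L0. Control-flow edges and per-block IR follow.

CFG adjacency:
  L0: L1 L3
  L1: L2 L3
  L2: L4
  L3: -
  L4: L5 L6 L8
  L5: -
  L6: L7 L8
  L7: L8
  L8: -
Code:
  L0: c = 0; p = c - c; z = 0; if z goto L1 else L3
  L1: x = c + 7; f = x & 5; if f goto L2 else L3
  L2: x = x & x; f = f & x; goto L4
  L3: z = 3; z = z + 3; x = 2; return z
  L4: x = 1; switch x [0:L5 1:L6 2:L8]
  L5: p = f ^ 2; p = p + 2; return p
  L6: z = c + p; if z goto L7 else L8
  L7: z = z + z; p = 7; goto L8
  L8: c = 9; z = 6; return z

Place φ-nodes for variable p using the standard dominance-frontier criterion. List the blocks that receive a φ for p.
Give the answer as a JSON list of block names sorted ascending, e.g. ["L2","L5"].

idom tree: L1←L0 L2←L1 L3←L0 L4←L2 L5←L4 L6←L4 L7←L6 L8←L4
Dom at joins:
  L3: preds {L0,L1}: {L0} ∩ {L0,L1} = {L0}; idom=L0
  L8: preds {L4,L6,L7}: {L0,L1,L2,L4} ∩ {L0,L1,L2,L4,L6} ∩ {L0,L1,L2,L4,L6,L7} = {L0,L1,L2,L4}; idom=L4

DF derivation:
  L3←L0: walk · to L0
  L3←L1: walk L1 to L0
  L8←L4: walk · to L4
  L8←L6: walk L6 to L4
  L8←L7: walk L7→L6 to L4
  L0: DF=∅
  L1: DF={L3}
  L2: DF=∅
  L3: DF=∅
  L4: DF=∅
  L5: DF=∅
  L6: DF={L8}
  L7: DF={L8}
  L8: DF=∅

φ for p: defs {L0,L5,L7}
  DF⁺ = {L8}

Answer: ["L8"]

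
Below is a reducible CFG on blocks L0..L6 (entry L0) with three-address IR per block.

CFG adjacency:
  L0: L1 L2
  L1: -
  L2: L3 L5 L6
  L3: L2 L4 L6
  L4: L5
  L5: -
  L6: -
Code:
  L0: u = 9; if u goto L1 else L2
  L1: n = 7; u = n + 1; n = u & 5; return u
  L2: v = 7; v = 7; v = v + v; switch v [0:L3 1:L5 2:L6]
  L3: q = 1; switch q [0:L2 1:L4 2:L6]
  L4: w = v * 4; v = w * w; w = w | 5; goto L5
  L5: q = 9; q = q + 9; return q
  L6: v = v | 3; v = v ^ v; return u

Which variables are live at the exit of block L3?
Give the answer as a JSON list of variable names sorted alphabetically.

Per-block:
  L0: def={u} ue=∅
  L1: def={n,u} ue=∅
  L2: def={v} ue=∅
  L3: def={q} ue=∅
  L4: def={v,w} ue={v}
  L5: def={q} ue=∅
  L6: def={v} ue={u,v}

Backward fixpoint:
  L0 li=∅ lo={u}
  L1 li=∅ lo=∅
  L2 li={u} lo={u,v}
  L3 li={u,v} lo={u,v}
  L4 li={v} lo=∅
  L5 li=∅ lo=∅
  L6 li={u,v} lo=∅

live-out(L3) = ["u", "v"]

Answer: ["u", "v"]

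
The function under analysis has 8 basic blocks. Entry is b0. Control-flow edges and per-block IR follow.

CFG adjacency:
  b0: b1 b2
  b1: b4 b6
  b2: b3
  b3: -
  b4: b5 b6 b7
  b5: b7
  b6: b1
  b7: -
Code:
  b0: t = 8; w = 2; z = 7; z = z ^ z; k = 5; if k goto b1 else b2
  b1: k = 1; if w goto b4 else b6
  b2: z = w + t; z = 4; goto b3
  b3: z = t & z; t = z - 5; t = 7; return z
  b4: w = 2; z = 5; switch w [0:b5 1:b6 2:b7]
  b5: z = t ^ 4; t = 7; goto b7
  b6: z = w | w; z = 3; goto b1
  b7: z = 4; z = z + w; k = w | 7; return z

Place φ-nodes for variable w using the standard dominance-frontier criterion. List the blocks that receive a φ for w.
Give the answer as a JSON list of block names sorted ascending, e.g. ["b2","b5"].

idom tree: b1←b0 b2←b0 b3←b2 b4←b1 b5←b4 b6←b1 b7←b4
Join-block Dom:
  b1: preds {b0,b6}: {b0} ∩ {b0,b1,b6} = {b0}; idom=b0
  b6: preds {b1,b4}: {b0,b1} ∩ {b0,b1,b4} = {b0,b1}; idom=b1
  b7: preds {b4,b5}: {b0,b1,b4} ∩ {b0,b1,b4,b5} = {b0,b1,b4}; idom=b4

Frontier:
  join b1 pred b0: · stop@b0
  join b1 pred b6: b6→b1 stop@b0
  join b6 pred b1: · stop@b1
  join b6 pred b4: b4 stop@b1
  join b7 pred b4: · stop@b4
  join b7 pred b5: b5 stop@b4
  b0 → ∅
  b1 → {b1}
  b2 → ∅
  b3 → ∅
  b4 → {b6}
  b5 → {b7}
  b6 → {b1}
  b7 → ∅

φ for w: defs {b0,b4}
  DF⁺ = {b1,b6}

Answer: ["b1", "b6"]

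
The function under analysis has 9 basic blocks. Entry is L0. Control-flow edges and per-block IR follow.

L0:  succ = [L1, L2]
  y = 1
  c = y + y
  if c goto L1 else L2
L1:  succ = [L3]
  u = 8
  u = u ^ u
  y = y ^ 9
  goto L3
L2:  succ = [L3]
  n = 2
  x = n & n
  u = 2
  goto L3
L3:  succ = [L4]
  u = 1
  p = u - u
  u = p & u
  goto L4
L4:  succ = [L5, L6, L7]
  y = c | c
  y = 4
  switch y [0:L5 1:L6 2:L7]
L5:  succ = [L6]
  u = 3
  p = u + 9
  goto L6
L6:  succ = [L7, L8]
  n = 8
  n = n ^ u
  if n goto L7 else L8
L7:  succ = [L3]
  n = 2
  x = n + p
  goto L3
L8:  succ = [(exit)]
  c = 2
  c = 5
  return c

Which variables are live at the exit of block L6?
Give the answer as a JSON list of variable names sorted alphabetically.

Answer: ["c", "p"]

Working:
Block summaries:
  L0: def={c,y} ue=∅
  L1: def={u,y} ue={y}
  L2: def={n,u,x} ue=∅
  L3: def={p,u} ue=∅
  L4: def={y} ue={c}
  L5: def={p,u} ue=∅
  L6: def={n} ue={u}
  L7: def={n,x} ue={p}
  L8: def={c} ue=∅

Liveness:
  live L0: ∅→{c,y}
  live L1: {c,y}→{c}
  live L2: {c}→{c}
  live L3: {c}→{c,p,u}
  live L4: {c,p,u}→{c,p,u}
  live L5: {c}→{c,p,u}
  live L6: {c,p,u}→{c,p}
  live L7: {c,p}→{c}
  live L8: ∅→∅

live-out(L6) = ["c", "p"]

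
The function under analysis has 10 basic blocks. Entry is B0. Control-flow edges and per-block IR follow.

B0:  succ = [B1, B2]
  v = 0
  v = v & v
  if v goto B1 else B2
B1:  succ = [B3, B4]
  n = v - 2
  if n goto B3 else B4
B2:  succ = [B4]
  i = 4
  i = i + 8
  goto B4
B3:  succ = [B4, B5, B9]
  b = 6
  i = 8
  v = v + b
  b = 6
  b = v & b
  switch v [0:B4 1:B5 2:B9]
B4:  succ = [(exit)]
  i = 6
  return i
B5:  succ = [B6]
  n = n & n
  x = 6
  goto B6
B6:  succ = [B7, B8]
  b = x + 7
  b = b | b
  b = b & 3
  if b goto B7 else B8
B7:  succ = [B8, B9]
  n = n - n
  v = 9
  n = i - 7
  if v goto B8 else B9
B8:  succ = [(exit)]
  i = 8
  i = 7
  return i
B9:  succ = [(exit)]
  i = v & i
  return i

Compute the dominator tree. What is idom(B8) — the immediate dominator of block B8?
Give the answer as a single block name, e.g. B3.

Answer: B6

Derivation:
idom tree: B1←B0 B2←B0 B3←B1 B4←B0 B5←B3 B6←B5 B7←B6 B8←B6 B9←B3
Join-block Dom:
  B4: preds {B1,B2,B3}: {B0,B1} ∩ {B0,B2} ∩ {B0,B1,B3} = {B0}; idom=B0
  B8: preds {B6,B7}: {B0,B1,B3,B5,B6} ∩ {B0,B1,B3,B5,B6,B7} = {B0,B1,B3,B5,B6}; idom=B6
  B9: preds {B3,B7}: {B0,B1,B3} ∩ {B0,B1,B3,B5,B6,B7} = {B0,B1,B3}; idom=B3

idom(B8) = B6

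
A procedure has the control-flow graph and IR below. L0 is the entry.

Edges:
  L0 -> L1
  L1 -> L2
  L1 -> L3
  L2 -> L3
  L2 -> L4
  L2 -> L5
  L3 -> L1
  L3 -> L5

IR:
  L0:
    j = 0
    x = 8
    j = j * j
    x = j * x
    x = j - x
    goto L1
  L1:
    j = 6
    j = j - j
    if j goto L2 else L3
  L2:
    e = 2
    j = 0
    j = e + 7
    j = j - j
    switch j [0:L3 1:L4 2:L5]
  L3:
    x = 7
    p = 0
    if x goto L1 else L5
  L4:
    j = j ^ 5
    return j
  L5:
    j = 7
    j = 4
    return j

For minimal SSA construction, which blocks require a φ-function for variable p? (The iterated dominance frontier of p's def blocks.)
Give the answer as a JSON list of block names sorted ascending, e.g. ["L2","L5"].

idom tree: L1←L0 L2←L1 L3←L1 L4←L2 L5←L1
Join-block Dom:
  L1: preds {L0,L3}: {L0} ∩ {L0,L1,L3} = {L0}; idom=L0
  L3: preds {L1,L2}: {L0,L1} ∩ {L0,L1,L2} = {L0,L1}; idom=L1
  L5: preds {L2,L3}: {L0,L1,L2} ∩ {L0,L1,L3} = {L0,L1}; idom=L1

Frontier:
  L1←L0: walk · to L0
  L1←L3: walk L3→L1 to L0
  L3←L1: walk · to L1
  L3←L2: walk L2 to L1
  L5←L2: walk L2 to L1
  L5←L3: walk L3 to L1
  DF(L0)=∅
  DF(L1)={L1}
  DF(L2)={L3,L5}
  DF(L3)={L1,L5}
  DF(L4)=∅
  DF(L5)=∅

φ for p: defs {L3}
  DF⁺ = {L1,L5}

Answer: ["L1", "L5"]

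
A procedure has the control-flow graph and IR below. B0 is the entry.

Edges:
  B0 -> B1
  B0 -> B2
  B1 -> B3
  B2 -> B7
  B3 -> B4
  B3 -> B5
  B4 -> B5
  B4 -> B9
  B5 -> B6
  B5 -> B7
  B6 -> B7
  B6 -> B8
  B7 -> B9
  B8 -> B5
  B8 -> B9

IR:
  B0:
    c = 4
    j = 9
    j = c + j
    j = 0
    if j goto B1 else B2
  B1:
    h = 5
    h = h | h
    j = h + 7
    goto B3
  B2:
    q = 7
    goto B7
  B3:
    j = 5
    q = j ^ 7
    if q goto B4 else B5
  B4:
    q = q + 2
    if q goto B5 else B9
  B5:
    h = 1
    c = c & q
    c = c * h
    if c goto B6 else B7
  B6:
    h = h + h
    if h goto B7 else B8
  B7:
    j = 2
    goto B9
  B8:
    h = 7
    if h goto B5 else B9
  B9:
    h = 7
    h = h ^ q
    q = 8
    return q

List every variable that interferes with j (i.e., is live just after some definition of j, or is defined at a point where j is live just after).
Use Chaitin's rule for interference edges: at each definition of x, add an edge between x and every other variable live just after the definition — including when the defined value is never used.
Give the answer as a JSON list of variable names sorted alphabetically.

Block summaries:
  B0 def {c,j} use ∅
  B1 def {h,j} use ∅
  B2 def {q} use ∅
  B3 def {j,q} use ∅
  B4 def {q} use {q}
  B5 def {c,h} use {c,q}
  B6 def {h} use {h}
  B7 def {j} use ∅
  B8 def {h} use ∅
  B9 def {h,q} use {q}

Liveness:
  live B0: ∅→{c}
  live B1: {c}→{c}
  live B2: ∅→{q}
  live B3: {c}→{c,q}
  live B4: {c,q}→{c,q}
  live B5: {c,q}→{c,h,q}
  live B6: {c,h,q}→{c,q}
  live B7: {q}→{q}
  live B8: {c,q}→{c,q}
  live B9: {q}→∅

Interference:
  c: {h,j,q}
  h: {c,q}
  j: {c,q}
  q: {c,h,j}

N(j) = ["c", "q"]

Answer: ["c", "q"]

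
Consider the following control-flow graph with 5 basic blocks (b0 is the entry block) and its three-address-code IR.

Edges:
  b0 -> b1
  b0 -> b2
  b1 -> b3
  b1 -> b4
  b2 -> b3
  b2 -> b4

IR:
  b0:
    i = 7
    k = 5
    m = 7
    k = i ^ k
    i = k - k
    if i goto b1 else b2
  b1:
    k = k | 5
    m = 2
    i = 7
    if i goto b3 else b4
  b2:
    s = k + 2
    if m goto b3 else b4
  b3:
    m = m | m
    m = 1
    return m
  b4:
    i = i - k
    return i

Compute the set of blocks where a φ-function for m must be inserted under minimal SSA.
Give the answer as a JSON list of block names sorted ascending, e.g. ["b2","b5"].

Answer: ["b3", "b4"]

Derivation:
idom tree: b1←b0 b2←b0 b3←b0 b4←b0
Dom at joins:
  b3: preds {b1,b2}: {b0,b1} ∩ {b0,b2} = {b0}; idom=b0
  b4: preds {b1,b2}: {b0,b1} ∩ {b0,b2} = {b0}; idom=b0

Frontier:
  join b3 pred b1: b1 stop@b0
  join b3 pred b2: b2 stop@b0
  join b4 pred b1: b1 stop@b0
  join b4 pred b2: b2 stop@b0
  b0 → ∅
  b1 → {b3,b4}
  b2 → {b3,b4}
  b3 → ∅
  b4 → ∅

φ for m: defs {b0,b1,b3}
  DF⁺ = {b3,b4}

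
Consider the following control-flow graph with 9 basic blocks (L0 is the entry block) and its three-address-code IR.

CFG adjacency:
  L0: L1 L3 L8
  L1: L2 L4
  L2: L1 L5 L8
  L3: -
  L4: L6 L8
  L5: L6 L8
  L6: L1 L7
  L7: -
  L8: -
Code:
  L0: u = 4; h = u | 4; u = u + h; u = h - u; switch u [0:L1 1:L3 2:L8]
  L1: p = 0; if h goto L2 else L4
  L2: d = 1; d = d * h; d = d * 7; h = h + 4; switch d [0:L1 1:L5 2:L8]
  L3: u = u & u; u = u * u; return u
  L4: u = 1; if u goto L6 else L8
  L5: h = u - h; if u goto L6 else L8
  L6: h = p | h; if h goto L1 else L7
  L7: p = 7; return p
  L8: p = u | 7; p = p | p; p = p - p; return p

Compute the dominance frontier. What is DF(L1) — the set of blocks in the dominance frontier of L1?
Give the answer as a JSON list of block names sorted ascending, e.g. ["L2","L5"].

idom tree: L1←L0 L2←L1 L3←L0 L4←L1 L5←L2 L6←L1 L7←L6 L8←L0
Dom∩ at merges:
  L1: preds {L0,L2,L6}: {L0} ∩ {L0,L1,L2} ∩ {L0,L1,L6} = {L0}; idom=L0
  L6: preds {L4,L5}: {L0,L1,L4} ∩ {L0,L1,L2,L5} = {L0,L1}; idom=L1
  L8: preds {L0,L2,L4,L5}: {L0} ∩ {L0,L1,L2} ∩ {L0,L1,L4} ∩ {L0,L1,L2,L5} = {L0}; idom=L0

DF derivation:
  join L1 pred L0: · stop@L0
  join L1 pred L2: L2→L1 stop@L0
  join L1 pred L6: L6→L1 stop@L0
  join L6 pred L4: L4 stop@L1
  join L6 pred L5: L5→L2 stop@L1
  join L8 pred L0: · stop@L0
  join L8 pred L2: L2→L1 stop@L0
  join L8 pred L4: L4→L1 stop@L0
  join L8 pred L5: L5→L2→L1 stop@L0
  L0 → ∅
  L1 → {L1,L8}
  L2 → {L1,L6,L8}
  L3 → ∅
  L4 → {L6,L8}
  L5 → {L6,L8}
  L6 → {L1}
  L7 → ∅
  L8 → ∅

DF(L1) = ["L1", "L8"]

Answer: ["L1", "L8"]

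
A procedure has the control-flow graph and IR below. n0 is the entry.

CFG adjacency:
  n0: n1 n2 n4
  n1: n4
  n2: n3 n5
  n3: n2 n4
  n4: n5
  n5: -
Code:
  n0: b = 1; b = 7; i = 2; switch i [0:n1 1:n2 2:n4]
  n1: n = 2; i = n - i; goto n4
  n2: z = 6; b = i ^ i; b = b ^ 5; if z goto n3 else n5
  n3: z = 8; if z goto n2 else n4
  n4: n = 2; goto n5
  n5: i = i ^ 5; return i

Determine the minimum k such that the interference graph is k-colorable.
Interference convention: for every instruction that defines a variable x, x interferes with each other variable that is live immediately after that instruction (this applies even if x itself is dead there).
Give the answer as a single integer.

Per-block:
  n0 def {b,i} use ∅
  n1 def {i,n} use {i}
  n2 def {b,z} use {i}
  n3 def {z} use ∅
  n4 def {n} use ∅
  n5 def {i} use {i}

Backward fixpoint:
  n0 li=∅ lo={i}
  n1 li={i} lo={i}
  n2 li={i} lo={i}
  n3 li={i} lo={i}
  n4 li={i} lo={i}
  n5 li={i} lo=∅

Interference:
  b↔{i,z}
  i↔{b,n,z}
  n↔{i}
  z↔{b,i}

Chromatic number:
  lower bound: {b,i,z} mutually conflict ⇒ χ ≥ 3
  assign b→r1 i→r0 n→r1 z→r2 — no edge inside a register ⇒ χ ≤ 3
  χ = 3

Answer: 3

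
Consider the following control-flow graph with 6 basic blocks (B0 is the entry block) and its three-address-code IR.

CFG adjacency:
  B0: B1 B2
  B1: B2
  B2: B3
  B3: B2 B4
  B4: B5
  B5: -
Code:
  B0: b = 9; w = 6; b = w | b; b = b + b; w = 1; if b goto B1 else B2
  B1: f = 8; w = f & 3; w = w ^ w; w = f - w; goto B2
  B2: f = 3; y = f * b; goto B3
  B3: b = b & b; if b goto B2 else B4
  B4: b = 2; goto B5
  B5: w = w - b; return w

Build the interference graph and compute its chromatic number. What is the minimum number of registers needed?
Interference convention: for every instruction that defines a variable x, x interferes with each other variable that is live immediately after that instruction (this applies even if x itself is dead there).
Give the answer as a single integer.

Answer: 3

Derivation:
Block summaries:
  B0: def={b,w} ue=∅
  B1: def={f,w} ue=∅
  B2: def={f,y} ue={b}
  B3: def={b} ue={b}
  B4: def={b} ue=∅
  B5: def={w} ue={b,w}

Liveness:
  B0: in=∅ out={b,w}
  B1: in={b} out={b,w}
  B2: in={b,w} out={b,w}
  B3: in={b,w} out={b,w}
  B4: in={w} out={b,w}
  B5: in={b,w} out=∅

Interference:
  b: {f,w,y}
  f: {b,w}
  w: {b,f,y}
  y: {b,w}

Chromatic number:
  {b,f,w} pairwise interfere (3-clique) ⇒ χ ≥ 3
  3-colouring: R0={b}  R1={w}  R2={f,y}
  χ = 3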